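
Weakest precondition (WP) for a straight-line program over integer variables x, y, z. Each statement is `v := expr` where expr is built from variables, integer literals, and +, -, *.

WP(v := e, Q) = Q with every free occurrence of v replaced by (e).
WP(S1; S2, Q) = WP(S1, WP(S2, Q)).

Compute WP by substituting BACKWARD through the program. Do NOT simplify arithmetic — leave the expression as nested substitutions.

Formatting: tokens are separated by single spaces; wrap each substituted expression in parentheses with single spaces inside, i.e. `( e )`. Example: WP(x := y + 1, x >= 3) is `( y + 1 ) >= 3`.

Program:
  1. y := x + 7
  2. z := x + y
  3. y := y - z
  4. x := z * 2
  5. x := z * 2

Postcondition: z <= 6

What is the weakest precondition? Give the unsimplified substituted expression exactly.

post: z <= 6
stmt 5: x := z * 2  -- replace 0 occurrence(s) of x with (z * 2)
  => z <= 6
stmt 4: x := z * 2  -- replace 0 occurrence(s) of x with (z * 2)
  => z <= 6
stmt 3: y := y - z  -- replace 0 occurrence(s) of y with (y - z)
  => z <= 6
stmt 2: z := x + y  -- replace 1 occurrence(s) of z with (x + y)
  => ( x + y ) <= 6
stmt 1: y := x + 7  -- replace 1 occurrence(s) of y with (x + 7)
  => ( x + ( x + 7 ) ) <= 6

Answer: ( x + ( x + 7 ) ) <= 6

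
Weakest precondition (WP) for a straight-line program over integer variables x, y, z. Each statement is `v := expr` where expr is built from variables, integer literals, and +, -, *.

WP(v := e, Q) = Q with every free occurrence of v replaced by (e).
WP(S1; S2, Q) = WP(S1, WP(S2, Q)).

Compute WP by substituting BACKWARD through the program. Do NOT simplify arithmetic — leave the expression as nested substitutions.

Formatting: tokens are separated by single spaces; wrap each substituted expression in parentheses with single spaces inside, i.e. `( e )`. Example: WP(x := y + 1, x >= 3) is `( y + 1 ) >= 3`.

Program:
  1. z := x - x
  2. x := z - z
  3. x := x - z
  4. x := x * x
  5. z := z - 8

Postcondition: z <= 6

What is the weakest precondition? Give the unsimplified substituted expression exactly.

Answer: ( ( x - x ) - 8 ) <= 6

Derivation:
post: z <= 6
stmt 5: z := z - 8  -- replace 1 occurrence(s) of z with (z - 8)
  => ( z - 8 ) <= 6
stmt 4: x := x * x  -- replace 0 occurrence(s) of x with (x * x)
  => ( z - 8 ) <= 6
stmt 3: x := x - z  -- replace 0 occurrence(s) of x with (x - z)
  => ( z - 8 ) <= 6
stmt 2: x := z - z  -- replace 0 occurrence(s) of x with (z - z)
  => ( z - 8 ) <= 6
stmt 1: z := x - x  -- replace 1 occurrence(s) of z with (x - x)
  => ( ( x - x ) - 8 ) <= 6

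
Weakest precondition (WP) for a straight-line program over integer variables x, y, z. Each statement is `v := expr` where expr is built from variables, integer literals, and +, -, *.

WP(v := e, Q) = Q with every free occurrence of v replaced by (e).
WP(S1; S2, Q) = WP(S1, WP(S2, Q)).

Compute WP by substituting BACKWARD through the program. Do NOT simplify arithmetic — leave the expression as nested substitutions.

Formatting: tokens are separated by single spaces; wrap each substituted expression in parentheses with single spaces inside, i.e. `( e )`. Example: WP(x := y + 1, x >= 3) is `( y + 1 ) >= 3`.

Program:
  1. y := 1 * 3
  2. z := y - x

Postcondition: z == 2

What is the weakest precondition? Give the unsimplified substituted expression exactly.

post: z == 2
stmt 2: z := y - x  -- replace 1 occurrence(s) of z with (y - x)
  => ( y - x ) == 2
stmt 1: y := 1 * 3  -- replace 1 occurrence(s) of y with (1 * 3)
  => ( ( 1 * 3 ) - x ) == 2

Answer: ( ( 1 * 3 ) - x ) == 2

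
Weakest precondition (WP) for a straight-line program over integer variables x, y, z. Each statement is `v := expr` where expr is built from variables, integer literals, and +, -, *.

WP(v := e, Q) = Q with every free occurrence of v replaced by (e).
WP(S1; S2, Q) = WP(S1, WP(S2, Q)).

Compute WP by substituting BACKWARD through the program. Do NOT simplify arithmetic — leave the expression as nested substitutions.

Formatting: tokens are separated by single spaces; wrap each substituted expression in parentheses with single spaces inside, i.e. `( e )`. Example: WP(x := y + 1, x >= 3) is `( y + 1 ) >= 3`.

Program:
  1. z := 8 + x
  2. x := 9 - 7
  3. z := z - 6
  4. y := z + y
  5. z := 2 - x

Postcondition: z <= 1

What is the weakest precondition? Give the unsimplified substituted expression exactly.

Answer: ( 2 - ( 9 - 7 ) ) <= 1

Derivation:
post: z <= 1
stmt 5: z := 2 - x  -- replace 1 occurrence(s) of z with (2 - x)
  => ( 2 - x ) <= 1
stmt 4: y := z + y  -- replace 0 occurrence(s) of y with (z + y)
  => ( 2 - x ) <= 1
stmt 3: z := z - 6  -- replace 0 occurrence(s) of z with (z - 6)
  => ( 2 - x ) <= 1
stmt 2: x := 9 - 7  -- replace 1 occurrence(s) of x with (9 - 7)
  => ( 2 - ( 9 - 7 ) ) <= 1
stmt 1: z := 8 + x  -- replace 0 occurrence(s) of z with (8 + x)
  => ( 2 - ( 9 - 7 ) ) <= 1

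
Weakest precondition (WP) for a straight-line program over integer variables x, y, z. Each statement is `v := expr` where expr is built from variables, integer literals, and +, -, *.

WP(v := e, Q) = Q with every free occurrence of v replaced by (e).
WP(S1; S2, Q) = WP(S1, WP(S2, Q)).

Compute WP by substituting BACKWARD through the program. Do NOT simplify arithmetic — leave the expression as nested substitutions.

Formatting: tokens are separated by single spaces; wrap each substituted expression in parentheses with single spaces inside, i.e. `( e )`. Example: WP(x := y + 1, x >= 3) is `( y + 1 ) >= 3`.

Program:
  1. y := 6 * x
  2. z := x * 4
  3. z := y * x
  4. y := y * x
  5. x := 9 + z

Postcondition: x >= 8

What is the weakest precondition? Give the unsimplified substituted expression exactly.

Answer: ( 9 + ( ( 6 * x ) * x ) ) >= 8

Derivation:
post: x >= 8
stmt 5: x := 9 + z  -- replace 1 occurrence(s) of x with (9 + z)
  => ( 9 + z ) >= 8
stmt 4: y := y * x  -- replace 0 occurrence(s) of y with (y * x)
  => ( 9 + z ) >= 8
stmt 3: z := y * x  -- replace 1 occurrence(s) of z with (y * x)
  => ( 9 + ( y * x ) ) >= 8
stmt 2: z := x * 4  -- replace 0 occurrence(s) of z with (x * 4)
  => ( 9 + ( y * x ) ) >= 8
stmt 1: y := 6 * x  -- replace 1 occurrence(s) of y with (6 * x)
  => ( 9 + ( ( 6 * x ) * x ) ) >= 8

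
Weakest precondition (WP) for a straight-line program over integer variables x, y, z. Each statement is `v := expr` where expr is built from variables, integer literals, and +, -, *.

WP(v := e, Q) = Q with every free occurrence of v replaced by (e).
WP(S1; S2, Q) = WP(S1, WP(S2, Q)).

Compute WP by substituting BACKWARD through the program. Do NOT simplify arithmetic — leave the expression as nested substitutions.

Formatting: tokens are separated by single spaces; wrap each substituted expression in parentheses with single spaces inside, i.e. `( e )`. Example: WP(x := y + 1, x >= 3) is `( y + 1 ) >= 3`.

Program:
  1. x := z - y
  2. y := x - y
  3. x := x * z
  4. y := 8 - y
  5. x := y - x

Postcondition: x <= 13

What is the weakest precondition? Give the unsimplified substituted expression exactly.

Answer: ( ( 8 - ( ( z - y ) - y ) ) - ( ( z - y ) * z ) ) <= 13

Derivation:
post: x <= 13
stmt 5: x := y - x  -- replace 1 occurrence(s) of x with (y - x)
  => ( y - x ) <= 13
stmt 4: y := 8 - y  -- replace 1 occurrence(s) of y with (8 - y)
  => ( ( 8 - y ) - x ) <= 13
stmt 3: x := x * z  -- replace 1 occurrence(s) of x with (x * z)
  => ( ( 8 - y ) - ( x * z ) ) <= 13
stmt 2: y := x - y  -- replace 1 occurrence(s) of y with (x - y)
  => ( ( 8 - ( x - y ) ) - ( x * z ) ) <= 13
stmt 1: x := z - y  -- replace 2 occurrence(s) of x with (z - y)
  => ( ( 8 - ( ( z - y ) - y ) ) - ( ( z - y ) * z ) ) <= 13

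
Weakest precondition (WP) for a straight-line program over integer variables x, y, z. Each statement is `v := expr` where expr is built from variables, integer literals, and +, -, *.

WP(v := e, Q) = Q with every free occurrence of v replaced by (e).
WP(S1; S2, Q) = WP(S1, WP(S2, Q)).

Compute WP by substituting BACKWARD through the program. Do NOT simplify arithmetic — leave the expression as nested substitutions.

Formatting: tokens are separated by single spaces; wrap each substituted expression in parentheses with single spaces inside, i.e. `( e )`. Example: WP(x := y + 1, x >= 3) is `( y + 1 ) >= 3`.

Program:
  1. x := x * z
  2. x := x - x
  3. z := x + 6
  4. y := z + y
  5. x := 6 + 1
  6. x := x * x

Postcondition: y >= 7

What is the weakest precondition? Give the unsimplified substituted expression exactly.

post: y >= 7
stmt 6: x := x * x  -- replace 0 occurrence(s) of x with (x * x)
  => y >= 7
stmt 5: x := 6 + 1  -- replace 0 occurrence(s) of x with (6 + 1)
  => y >= 7
stmt 4: y := z + y  -- replace 1 occurrence(s) of y with (z + y)
  => ( z + y ) >= 7
stmt 3: z := x + 6  -- replace 1 occurrence(s) of z with (x + 6)
  => ( ( x + 6 ) + y ) >= 7
stmt 2: x := x - x  -- replace 1 occurrence(s) of x with (x - x)
  => ( ( ( x - x ) + 6 ) + y ) >= 7
stmt 1: x := x * z  -- replace 2 occurrence(s) of x with (x * z)
  => ( ( ( ( x * z ) - ( x * z ) ) + 6 ) + y ) >= 7

Answer: ( ( ( ( x * z ) - ( x * z ) ) + 6 ) + y ) >= 7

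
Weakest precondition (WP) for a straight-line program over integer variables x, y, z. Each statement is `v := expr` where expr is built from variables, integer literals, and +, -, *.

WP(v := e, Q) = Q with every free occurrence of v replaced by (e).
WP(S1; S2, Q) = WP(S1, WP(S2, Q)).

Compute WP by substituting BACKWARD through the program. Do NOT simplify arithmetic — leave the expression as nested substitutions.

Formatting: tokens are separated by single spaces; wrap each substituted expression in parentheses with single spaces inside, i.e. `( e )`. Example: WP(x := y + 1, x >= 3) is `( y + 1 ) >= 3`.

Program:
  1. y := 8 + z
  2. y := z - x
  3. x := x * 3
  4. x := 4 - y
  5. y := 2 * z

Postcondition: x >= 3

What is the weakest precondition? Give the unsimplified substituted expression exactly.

post: x >= 3
stmt 5: y := 2 * z  -- replace 0 occurrence(s) of y with (2 * z)
  => x >= 3
stmt 4: x := 4 - y  -- replace 1 occurrence(s) of x with (4 - y)
  => ( 4 - y ) >= 3
stmt 3: x := x * 3  -- replace 0 occurrence(s) of x with (x * 3)
  => ( 4 - y ) >= 3
stmt 2: y := z - x  -- replace 1 occurrence(s) of y with (z - x)
  => ( 4 - ( z - x ) ) >= 3
stmt 1: y := 8 + z  -- replace 0 occurrence(s) of y with (8 + z)
  => ( 4 - ( z - x ) ) >= 3

Answer: ( 4 - ( z - x ) ) >= 3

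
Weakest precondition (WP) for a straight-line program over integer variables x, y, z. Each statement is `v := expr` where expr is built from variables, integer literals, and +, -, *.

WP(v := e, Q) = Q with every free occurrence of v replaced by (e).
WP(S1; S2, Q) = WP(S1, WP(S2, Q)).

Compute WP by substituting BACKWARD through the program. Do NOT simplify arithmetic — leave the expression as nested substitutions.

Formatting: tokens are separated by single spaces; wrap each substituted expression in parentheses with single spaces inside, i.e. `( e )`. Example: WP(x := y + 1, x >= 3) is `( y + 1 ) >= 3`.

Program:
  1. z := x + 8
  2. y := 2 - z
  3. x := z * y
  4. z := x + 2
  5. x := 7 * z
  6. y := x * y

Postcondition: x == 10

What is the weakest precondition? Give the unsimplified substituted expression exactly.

post: x == 10
stmt 6: y := x * y  -- replace 0 occurrence(s) of y with (x * y)
  => x == 10
stmt 5: x := 7 * z  -- replace 1 occurrence(s) of x with (7 * z)
  => ( 7 * z ) == 10
stmt 4: z := x + 2  -- replace 1 occurrence(s) of z with (x + 2)
  => ( 7 * ( x + 2 ) ) == 10
stmt 3: x := z * y  -- replace 1 occurrence(s) of x with (z * y)
  => ( 7 * ( ( z * y ) + 2 ) ) == 10
stmt 2: y := 2 - z  -- replace 1 occurrence(s) of y with (2 - z)
  => ( 7 * ( ( z * ( 2 - z ) ) + 2 ) ) == 10
stmt 1: z := x + 8  -- replace 2 occurrence(s) of z with (x + 8)
  => ( 7 * ( ( ( x + 8 ) * ( 2 - ( x + 8 ) ) ) + 2 ) ) == 10

Answer: ( 7 * ( ( ( x + 8 ) * ( 2 - ( x + 8 ) ) ) + 2 ) ) == 10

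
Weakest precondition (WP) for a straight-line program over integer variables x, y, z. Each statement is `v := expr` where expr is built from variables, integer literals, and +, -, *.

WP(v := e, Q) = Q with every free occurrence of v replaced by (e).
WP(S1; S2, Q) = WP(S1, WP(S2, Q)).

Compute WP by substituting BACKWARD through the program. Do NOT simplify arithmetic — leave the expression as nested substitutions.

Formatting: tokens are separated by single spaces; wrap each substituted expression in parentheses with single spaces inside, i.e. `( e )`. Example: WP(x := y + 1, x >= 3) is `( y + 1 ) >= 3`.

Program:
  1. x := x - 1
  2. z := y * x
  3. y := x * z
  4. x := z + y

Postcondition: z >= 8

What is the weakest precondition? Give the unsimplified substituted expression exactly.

Answer: ( y * ( x - 1 ) ) >= 8

Derivation:
post: z >= 8
stmt 4: x := z + y  -- replace 0 occurrence(s) of x with (z + y)
  => z >= 8
stmt 3: y := x * z  -- replace 0 occurrence(s) of y with (x * z)
  => z >= 8
stmt 2: z := y * x  -- replace 1 occurrence(s) of z with (y * x)
  => ( y * x ) >= 8
stmt 1: x := x - 1  -- replace 1 occurrence(s) of x with (x - 1)
  => ( y * ( x - 1 ) ) >= 8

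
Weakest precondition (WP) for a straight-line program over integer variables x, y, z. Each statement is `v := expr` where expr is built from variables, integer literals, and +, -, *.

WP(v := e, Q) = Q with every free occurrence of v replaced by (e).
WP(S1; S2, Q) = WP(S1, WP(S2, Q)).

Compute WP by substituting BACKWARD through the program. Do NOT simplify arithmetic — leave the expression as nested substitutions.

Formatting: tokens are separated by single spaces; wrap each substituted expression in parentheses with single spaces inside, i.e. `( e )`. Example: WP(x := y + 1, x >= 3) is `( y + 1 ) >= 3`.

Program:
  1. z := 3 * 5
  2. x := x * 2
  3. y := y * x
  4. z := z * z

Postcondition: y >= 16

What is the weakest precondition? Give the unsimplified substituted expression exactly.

Answer: ( y * ( x * 2 ) ) >= 16

Derivation:
post: y >= 16
stmt 4: z := z * z  -- replace 0 occurrence(s) of z with (z * z)
  => y >= 16
stmt 3: y := y * x  -- replace 1 occurrence(s) of y with (y * x)
  => ( y * x ) >= 16
stmt 2: x := x * 2  -- replace 1 occurrence(s) of x with (x * 2)
  => ( y * ( x * 2 ) ) >= 16
stmt 1: z := 3 * 5  -- replace 0 occurrence(s) of z with (3 * 5)
  => ( y * ( x * 2 ) ) >= 16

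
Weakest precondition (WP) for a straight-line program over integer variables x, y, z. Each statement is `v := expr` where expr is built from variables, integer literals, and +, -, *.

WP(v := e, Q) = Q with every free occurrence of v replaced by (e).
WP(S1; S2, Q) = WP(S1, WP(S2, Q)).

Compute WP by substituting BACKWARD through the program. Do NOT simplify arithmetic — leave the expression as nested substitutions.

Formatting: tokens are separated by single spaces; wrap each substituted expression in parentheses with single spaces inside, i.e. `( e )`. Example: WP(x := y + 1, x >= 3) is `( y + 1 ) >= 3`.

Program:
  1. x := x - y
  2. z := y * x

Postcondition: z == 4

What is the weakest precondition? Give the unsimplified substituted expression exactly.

post: z == 4
stmt 2: z := y * x  -- replace 1 occurrence(s) of z with (y * x)
  => ( y * x ) == 4
stmt 1: x := x - y  -- replace 1 occurrence(s) of x with (x - y)
  => ( y * ( x - y ) ) == 4

Answer: ( y * ( x - y ) ) == 4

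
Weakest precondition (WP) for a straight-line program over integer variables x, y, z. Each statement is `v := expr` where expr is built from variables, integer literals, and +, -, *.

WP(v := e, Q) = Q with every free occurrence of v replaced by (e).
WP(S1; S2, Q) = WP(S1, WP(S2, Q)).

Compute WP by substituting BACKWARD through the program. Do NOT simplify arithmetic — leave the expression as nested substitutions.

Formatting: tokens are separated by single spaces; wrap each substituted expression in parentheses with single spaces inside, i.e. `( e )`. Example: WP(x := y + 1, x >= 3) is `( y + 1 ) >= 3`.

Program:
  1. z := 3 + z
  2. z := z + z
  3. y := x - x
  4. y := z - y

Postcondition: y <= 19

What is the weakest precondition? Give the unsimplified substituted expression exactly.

Answer: ( ( ( 3 + z ) + ( 3 + z ) ) - ( x - x ) ) <= 19

Derivation:
post: y <= 19
stmt 4: y := z - y  -- replace 1 occurrence(s) of y with (z - y)
  => ( z - y ) <= 19
stmt 3: y := x - x  -- replace 1 occurrence(s) of y with (x - x)
  => ( z - ( x - x ) ) <= 19
stmt 2: z := z + z  -- replace 1 occurrence(s) of z with (z + z)
  => ( ( z + z ) - ( x - x ) ) <= 19
stmt 1: z := 3 + z  -- replace 2 occurrence(s) of z with (3 + z)
  => ( ( ( 3 + z ) + ( 3 + z ) ) - ( x - x ) ) <= 19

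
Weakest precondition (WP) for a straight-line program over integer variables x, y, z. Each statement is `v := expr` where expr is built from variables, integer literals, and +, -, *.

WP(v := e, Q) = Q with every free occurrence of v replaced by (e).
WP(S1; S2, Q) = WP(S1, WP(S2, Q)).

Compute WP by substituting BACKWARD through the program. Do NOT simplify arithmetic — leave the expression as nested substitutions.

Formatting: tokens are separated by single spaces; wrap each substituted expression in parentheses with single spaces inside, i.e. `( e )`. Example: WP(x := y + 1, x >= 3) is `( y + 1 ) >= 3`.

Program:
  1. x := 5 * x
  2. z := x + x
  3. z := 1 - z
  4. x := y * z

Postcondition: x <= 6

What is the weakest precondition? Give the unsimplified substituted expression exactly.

post: x <= 6
stmt 4: x := y * z  -- replace 1 occurrence(s) of x with (y * z)
  => ( y * z ) <= 6
stmt 3: z := 1 - z  -- replace 1 occurrence(s) of z with (1 - z)
  => ( y * ( 1 - z ) ) <= 6
stmt 2: z := x + x  -- replace 1 occurrence(s) of z with (x + x)
  => ( y * ( 1 - ( x + x ) ) ) <= 6
stmt 1: x := 5 * x  -- replace 2 occurrence(s) of x with (5 * x)
  => ( y * ( 1 - ( ( 5 * x ) + ( 5 * x ) ) ) ) <= 6

Answer: ( y * ( 1 - ( ( 5 * x ) + ( 5 * x ) ) ) ) <= 6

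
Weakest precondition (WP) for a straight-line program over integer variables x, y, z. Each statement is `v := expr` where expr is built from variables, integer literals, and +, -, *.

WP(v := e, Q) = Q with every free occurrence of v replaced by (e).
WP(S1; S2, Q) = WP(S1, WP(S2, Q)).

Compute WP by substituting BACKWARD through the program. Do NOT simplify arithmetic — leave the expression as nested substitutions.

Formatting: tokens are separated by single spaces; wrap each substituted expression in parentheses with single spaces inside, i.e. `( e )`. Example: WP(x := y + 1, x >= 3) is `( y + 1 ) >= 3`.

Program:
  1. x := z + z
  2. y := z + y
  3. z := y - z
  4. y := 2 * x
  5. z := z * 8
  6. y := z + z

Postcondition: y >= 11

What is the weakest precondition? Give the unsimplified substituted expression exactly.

post: y >= 11
stmt 6: y := z + z  -- replace 1 occurrence(s) of y with (z + z)
  => ( z + z ) >= 11
stmt 5: z := z * 8  -- replace 2 occurrence(s) of z with (z * 8)
  => ( ( z * 8 ) + ( z * 8 ) ) >= 11
stmt 4: y := 2 * x  -- replace 0 occurrence(s) of y with (2 * x)
  => ( ( z * 8 ) + ( z * 8 ) ) >= 11
stmt 3: z := y - z  -- replace 2 occurrence(s) of z with (y - z)
  => ( ( ( y - z ) * 8 ) + ( ( y - z ) * 8 ) ) >= 11
stmt 2: y := z + y  -- replace 2 occurrence(s) of y with (z + y)
  => ( ( ( ( z + y ) - z ) * 8 ) + ( ( ( z + y ) - z ) * 8 ) ) >= 11
stmt 1: x := z + z  -- replace 0 occurrence(s) of x with (z + z)
  => ( ( ( ( z + y ) - z ) * 8 ) + ( ( ( z + y ) - z ) * 8 ) ) >= 11

Answer: ( ( ( ( z + y ) - z ) * 8 ) + ( ( ( z + y ) - z ) * 8 ) ) >= 11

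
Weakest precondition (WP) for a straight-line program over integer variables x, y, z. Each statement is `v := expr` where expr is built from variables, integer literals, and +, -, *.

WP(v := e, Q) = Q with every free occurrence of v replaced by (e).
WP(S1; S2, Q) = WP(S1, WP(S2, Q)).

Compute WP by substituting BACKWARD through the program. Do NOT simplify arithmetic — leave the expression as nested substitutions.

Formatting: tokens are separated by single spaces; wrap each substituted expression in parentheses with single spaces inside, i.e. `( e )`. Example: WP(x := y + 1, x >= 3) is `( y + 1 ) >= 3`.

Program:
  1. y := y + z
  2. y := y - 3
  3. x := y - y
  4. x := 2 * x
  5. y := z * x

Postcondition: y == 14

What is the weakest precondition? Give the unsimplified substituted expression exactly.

post: y == 14
stmt 5: y := z * x  -- replace 1 occurrence(s) of y with (z * x)
  => ( z * x ) == 14
stmt 4: x := 2 * x  -- replace 1 occurrence(s) of x with (2 * x)
  => ( z * ( 2 * x ) ) == 14
stmt 3: x := y - y  -- replace 1 occurrence(s) of x with (y - y)
  => ( z * ( 2 * ( y - y ) ) ) == 14
stmt 2: y := y - 3  -- replace 2 occurrence(s) of y with (y - 3)
  => ( z * ( 2 * ( ( y - 3 ) - ( y - 3 ) ) ) ) == 14
stmt 1: y := y + z  -- replace 2 occurrence(s) of y with (y + z)
  => ( z * ( 2 * ( ( ( y + z ) - 3 ) - ( ( y + z ) - 3 ) ) ) ) == 14

Answer: ( z * ( 2 * ( ( ( y + z ) - 3 ) - ( ( y + z ) - 3 ) ) ) ) == 14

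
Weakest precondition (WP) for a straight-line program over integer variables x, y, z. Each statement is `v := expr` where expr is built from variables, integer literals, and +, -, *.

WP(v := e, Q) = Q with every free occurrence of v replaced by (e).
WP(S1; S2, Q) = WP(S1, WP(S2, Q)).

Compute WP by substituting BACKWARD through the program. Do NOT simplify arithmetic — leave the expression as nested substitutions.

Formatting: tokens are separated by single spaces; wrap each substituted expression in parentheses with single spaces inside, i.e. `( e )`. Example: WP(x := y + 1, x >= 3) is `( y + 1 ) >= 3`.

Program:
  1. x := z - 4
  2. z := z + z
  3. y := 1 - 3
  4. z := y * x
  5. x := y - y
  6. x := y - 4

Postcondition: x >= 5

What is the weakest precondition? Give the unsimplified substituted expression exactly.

post: x >= 5
stmt 6: x := y - 4  -- replace 1 occurrence(s) of x with (y - 4)
  => ( y - 4 ) >= 5
stmt 5: x := y - y  -- replace 0 occurrence(s) of x with (y - y)
  => ( y - 4 ) >= 5
stmt 4: z := y * x  -- replace 0 occurrence(s) of z with (y * x)
  => ( y - 4 ) >= 5
stmt 3: y := 1 - 3  -- replace 1 occurrence(s) of y with (1 - 3)
  => ( ( 1 - 3 ) - 4 ) >= 5
stmt 2: z := z + z  -- replace 0 occurrence(s) of z with (z + z)
  => ( ( 1 - 3 ) - 4 ) >= 5
stmt 1: x := z - 4  -- replace 0 occurrence(s) of x with (z - 4)
  => ( ( 1 - 3 ) - 4 ) >= 5

Answer: ( ( 1 - 3 ) - 4 ) >= 5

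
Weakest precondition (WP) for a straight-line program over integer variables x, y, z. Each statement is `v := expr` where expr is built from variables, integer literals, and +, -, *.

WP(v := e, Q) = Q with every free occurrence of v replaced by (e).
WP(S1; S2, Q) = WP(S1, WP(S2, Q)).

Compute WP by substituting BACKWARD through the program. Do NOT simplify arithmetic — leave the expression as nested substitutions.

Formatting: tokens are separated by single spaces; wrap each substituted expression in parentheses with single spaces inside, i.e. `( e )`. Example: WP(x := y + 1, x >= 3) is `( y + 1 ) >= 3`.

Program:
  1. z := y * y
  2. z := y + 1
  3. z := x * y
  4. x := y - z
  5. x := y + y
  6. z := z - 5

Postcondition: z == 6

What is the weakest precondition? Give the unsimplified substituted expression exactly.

Answer: ( ( x * y ) - 5 ) == 6

Derivation:
post: z == 6
stmt 6: z := z - 5  -- replace 1 occurrence(s) of z with (z - 5)
  => ( z - 5 ) == 6
stmt 5: x := y + y  -- replace 0 occurrence(s) of x with (y + y)
  => ( z - 5 ) == 6
stmt 4: x := y - z  -- replace 0 occurrence(s) of x with (y - z)
  => ( z - 5 ) == 6
stmt 3: z := x * y  -- replace 1 occurrence(s) of z with (x * y)
  => ( ( x * y ) - 5 ) == 6
stmt 2: z := y + 1  -- replace 0 occurrence(s) of z with (y + 1)
  => ( ( x * y ) - 5 ) == 6
stmt 1: z := y * y  -- replace 0 occurrence(s) of z with (y * y)
  => ( ( x * y ) - 5 ) == 6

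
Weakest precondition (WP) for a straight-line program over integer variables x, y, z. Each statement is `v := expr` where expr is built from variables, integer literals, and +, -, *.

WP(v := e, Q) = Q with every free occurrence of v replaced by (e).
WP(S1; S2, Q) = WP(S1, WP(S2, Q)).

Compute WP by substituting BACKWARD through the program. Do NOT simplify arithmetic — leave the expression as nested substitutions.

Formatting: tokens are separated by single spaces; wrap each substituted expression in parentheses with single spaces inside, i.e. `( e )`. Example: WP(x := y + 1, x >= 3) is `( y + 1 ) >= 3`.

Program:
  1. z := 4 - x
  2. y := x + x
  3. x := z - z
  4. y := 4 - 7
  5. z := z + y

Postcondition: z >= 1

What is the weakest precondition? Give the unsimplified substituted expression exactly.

Answer: ( ( 4 - x ) + ( 4 - 7 ) ) >= 1

Derivation:
post: z >= 1
stmt 5: z := z + y  -- replace 1 occurrence(s) of z with (z + y)
  => ( z + y ) >= 1
stmt 4: y := 4 - 7  -- replace 1 occurrence(s) of y with (4 - 7)
  => ( z + ( 4 - 7 ) ) >= 1
stmt 3: x := z - z  -- replace 0 occurrence(s) of x with (z - z)
  => ( z + ( 4 - 7 ) ) >= 1
stmt 2: y := x + x  -- replace 0 occurrence(s) of y with (x + x)
  => ( z + ( 4 - 7 ) ) >= 1
stmt 1: z := 4 - x  -- replace 1 occurrence(s) of z with (4 - x)
  => ( ( 4 - x ) + ( 4 - 7 ) ) >= 1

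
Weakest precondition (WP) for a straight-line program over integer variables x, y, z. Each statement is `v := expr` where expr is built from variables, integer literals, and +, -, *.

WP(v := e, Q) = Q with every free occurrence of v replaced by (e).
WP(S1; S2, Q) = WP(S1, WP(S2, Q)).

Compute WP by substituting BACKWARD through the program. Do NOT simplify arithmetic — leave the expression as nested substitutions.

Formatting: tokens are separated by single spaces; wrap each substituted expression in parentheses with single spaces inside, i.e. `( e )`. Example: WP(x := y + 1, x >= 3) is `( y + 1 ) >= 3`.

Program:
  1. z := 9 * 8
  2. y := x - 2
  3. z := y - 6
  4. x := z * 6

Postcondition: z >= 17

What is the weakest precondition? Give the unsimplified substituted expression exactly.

post: z >= 17
stmt 4: x := z * 6  -- replace 0 occurrence(s) of x with (z * 6)
  => z >= 17
stmt 3: z := y - 6  -- replace 1 occurrence(s) of z with (y - 6)
  => ( y - 6 ) >= 17
stmt 2: y := x - 2  -- replace 1 occurrence(s) of y with (x - 2)
  => ( ( x - 2 ) - 6 ) >= 17
stmt 1: z := 9 * 8  -- replace 0 occurrence(s) of z with (9 * 8)
  => ( ( x - 2 ) - 6 ) >= 17

Answer: ( ( x - 2 ) - 6 ) >= 17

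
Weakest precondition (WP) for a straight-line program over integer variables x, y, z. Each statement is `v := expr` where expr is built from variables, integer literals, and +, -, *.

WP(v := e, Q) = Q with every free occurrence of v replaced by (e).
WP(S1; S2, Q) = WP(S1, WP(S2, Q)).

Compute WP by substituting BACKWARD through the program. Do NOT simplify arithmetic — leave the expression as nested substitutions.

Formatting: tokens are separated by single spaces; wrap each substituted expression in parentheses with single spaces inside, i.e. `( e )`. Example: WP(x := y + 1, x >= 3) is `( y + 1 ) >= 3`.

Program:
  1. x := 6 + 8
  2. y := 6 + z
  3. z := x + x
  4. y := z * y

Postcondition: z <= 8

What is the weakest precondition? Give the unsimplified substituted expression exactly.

Answer: ( ( 6 + 8 ) + ( 6 + 8 ) ) <= 8

Derivation:
post: z <= 8
stmt 4: y := z * y  -- replace 0 occurrence(s) of y with (z * y)
  => z <= 8
stmt 3: z := x + x  -- replace 1 occurrence(s) of z with (x + x)
  => ( x + x ) <= 8
stmt 2: y := 6 + z  -- replace 0 occurrence(s) of y with (6 + z)
  => ( x + x ) <= 8
stmt 1: x := 6 + 8  -- replace 2 occurrence(s) of x with (6 + 8)
  => ( ( 6 + 8 ) + ( 6 + 8 ) ) <= 8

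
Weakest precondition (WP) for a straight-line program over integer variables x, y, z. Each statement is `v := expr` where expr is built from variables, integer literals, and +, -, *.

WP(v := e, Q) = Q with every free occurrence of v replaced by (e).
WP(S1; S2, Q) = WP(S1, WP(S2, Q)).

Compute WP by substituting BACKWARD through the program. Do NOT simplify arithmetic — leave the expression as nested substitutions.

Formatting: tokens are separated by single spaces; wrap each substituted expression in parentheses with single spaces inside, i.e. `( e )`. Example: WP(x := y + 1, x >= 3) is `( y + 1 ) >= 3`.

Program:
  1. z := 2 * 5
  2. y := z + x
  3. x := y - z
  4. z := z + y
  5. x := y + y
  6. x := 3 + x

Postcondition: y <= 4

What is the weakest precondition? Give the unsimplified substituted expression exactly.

post: y <= 4
stmt 6: x := 3 + x  -- replace 0 occurrence(s) of x with (3 + x)
  => y <= 4
stmt 5: x := y + y  -- replace 0 occurrence(s) of x with (y + y)
  => y <= 4
stmt 4: z := z + y  -- replace 0 occurrence(s) of z with (z + y)
  => y <= 4
stmt 3: x := y - z  -- replace 0 occurrence(s) of x with (y - z)
  => y <= 4
stmt 2: y := z + x  -- replace 1 occurrence(s) of y with (z + x)
  => ( z + x ) <= 4
stmt 1: z := 2 * 5  -- replace 1 occurrence(s) of z with (2 * 5)
  => ( ( 2 * 5 ) + x ) <= 4

Answer: ( ( 2 * 5 ) + x ) <= 4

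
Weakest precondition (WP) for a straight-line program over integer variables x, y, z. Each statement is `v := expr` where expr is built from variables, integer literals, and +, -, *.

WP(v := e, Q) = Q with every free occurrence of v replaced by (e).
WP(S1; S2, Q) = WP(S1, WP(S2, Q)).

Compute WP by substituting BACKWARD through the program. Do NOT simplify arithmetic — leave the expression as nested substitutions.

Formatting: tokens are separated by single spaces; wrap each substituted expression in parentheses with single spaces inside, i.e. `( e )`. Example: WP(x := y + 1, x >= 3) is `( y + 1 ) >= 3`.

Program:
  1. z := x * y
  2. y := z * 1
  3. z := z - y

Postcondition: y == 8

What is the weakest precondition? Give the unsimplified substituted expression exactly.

Answer: ( ( x * y ) * 1 ) == 8

Derivation:
post: y == 8
stmt 3: z := z - y  -- replace 0 occurrence(s) of z with (z - y)
  => y == 8
stmt 2: y := z * 1  -- replace 1 occurrence(s) of y with (z * 1)
  => ( z * 1 ) == 8
stmt 1: z := x * y  -- replace 1 occurrence(s) of z with (x * y)
  => ( ( x * y ) * 1 ) == 8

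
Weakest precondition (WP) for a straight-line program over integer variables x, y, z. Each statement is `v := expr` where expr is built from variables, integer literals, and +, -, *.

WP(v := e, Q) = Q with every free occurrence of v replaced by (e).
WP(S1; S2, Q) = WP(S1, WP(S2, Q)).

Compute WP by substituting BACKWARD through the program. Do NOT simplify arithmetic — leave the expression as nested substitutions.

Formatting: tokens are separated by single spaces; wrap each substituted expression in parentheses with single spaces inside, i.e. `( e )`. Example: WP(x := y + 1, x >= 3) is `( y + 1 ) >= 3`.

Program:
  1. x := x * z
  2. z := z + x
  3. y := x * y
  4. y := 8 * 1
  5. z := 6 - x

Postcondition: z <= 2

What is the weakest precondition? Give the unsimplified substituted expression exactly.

Answer: ( 6 - ( x * z ) ) <= 2

Derivation:
post: z <= 2
stmt 5: z := 6 - x  -- replace 1 occurrence(s) of z with (6 - x)
  => ( 6 - x ) <= 2
stmt 4: y := 8 * 1  -- replace 0 occurrence(s) of y with (8 * 1)
  => ( 6 - x ) <= 2
stmt 3: y := x * y  -- replace 0 occurrence(s) of y with (x * y)
  => ( 6 - x ) <= 2
stmt 2: z := z + x  -- replace 0 occurrence(s) of z with (z + x)
  => ( 6 - x ) <= 2
stmt 1: x := x * z  -- replace 1 occurrence(s) of x with (x * z)
  => ( 6 - ( x * z ) ) <= 2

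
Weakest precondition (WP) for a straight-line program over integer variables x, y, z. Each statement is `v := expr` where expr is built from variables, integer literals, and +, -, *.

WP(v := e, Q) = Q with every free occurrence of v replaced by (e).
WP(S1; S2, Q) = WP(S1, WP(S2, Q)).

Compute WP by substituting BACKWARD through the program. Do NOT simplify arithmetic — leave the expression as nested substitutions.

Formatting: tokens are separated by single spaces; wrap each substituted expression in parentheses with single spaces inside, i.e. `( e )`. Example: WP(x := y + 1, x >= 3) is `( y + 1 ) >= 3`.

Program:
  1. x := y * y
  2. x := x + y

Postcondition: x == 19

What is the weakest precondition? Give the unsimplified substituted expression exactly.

Answer: ( ( y * y ) + y ) == 19

Derivation:
post: x == 19
stmt 2: x := x + y  -- replace 1 occurrence(s) of x with (x + y)
  => ( x + y ) == 19
stmt 1: x := y * y  -- replace 1 occurrence(s) of x with (y * y)
  => ( ( y * y ) + y ) == 19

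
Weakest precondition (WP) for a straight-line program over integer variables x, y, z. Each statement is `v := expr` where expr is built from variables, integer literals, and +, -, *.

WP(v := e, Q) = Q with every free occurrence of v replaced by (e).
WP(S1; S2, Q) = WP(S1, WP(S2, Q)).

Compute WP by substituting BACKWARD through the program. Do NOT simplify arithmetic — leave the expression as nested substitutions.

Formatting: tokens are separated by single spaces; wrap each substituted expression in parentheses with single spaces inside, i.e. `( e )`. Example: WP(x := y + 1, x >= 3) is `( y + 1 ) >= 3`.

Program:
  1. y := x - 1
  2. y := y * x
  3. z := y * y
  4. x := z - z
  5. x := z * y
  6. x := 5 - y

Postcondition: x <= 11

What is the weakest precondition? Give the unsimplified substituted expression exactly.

Answer: ( 5 - ( ( x - 1 ) * x ) ) <= 11

Derivation:
post: x <= 11
stmt 6: x := 5 - y  -- replace 1 occurrence(s) of x with (5 - y)
  => ( 5 - y ) <= 11
stmt 5: x := z * y  -- replace 0 occurrence(s) of x with (z * y)
  => ( 5 - y ) <= 11
stmt 4: x := z - z  -- replace 0 occurrence(s) of x with (z - z)
  => ( 5 - y ) <= 11
stmt 3: z := y * y  -- replace 0 occurrence(s) of z with (y * y)
  => ( 5 - y ) <= 11
stmt 2: y := y * x  -- replace 1 occurrence(s) of y with (y * x)
  => ( 5 - ( y * x ) ) <= 11
stmt 1: y := x - 1  -- replace 1 occurrence(s) of y with (x - 1)
  => ( 5 - ( ( x - 1 ) * x ) ) <= 11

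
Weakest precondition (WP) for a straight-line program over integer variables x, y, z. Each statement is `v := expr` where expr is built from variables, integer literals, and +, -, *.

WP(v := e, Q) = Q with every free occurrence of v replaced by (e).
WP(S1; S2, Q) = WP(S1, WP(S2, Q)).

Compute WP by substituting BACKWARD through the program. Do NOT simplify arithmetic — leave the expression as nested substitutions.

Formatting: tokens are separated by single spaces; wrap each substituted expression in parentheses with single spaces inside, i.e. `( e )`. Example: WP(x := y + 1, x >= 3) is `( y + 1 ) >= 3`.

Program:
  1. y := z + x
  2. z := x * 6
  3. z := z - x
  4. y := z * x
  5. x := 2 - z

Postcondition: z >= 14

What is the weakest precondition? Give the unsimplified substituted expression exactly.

Answer: ( ( x * 6 ) - x ) >= 14

Derivation:
post: z >= 14
stmt 5: x := 2 - z  -- replace 0 occurrence(s) of x with (2 - z)
  => z >= 14
stmt 4: y := z * x  -- replace 0 occurrence(s) of y with (z * x)
  => z >= 14
stmt 3: z := z - x  -- replace 1 occurrence(s) of z with (z - x)
  => ( z - x ) >= 14
stmt 2: z := x * 6  -- replace 1 occurrence(s) of z with (x * 6)
  => ( ( x * 6 ) - x ) >= 14
stmt 1: y := z + x  -- replace 0 occurrence(s) of y with (z + x)
  => ( ( x * 6 ) - x ) >= 14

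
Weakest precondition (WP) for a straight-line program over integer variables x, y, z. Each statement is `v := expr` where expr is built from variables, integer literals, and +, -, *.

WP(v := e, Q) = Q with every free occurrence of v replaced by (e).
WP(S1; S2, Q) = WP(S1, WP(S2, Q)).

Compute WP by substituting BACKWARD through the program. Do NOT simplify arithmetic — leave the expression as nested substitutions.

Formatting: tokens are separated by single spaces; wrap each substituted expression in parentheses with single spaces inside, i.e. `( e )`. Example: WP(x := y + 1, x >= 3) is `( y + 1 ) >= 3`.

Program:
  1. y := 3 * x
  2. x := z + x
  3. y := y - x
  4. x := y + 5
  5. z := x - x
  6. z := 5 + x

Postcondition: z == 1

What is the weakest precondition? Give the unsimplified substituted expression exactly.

Answer: ( 5 + ( ( ( 3 * x ) - ( z + x ) ) + 5 ) ) == 1

Derivation:
post: z == 1
stmt 6: z := 5 + x  -- replace 1 occurrence(s) of z with (5 + x)
  => ( 5 + x ) == 1
stmt 5: z := x - x  -- replace 0 occurrence(s) of z with (x - x)
  => ( 5 + x ) == 1
stmt 4: x := y + 5  -- replace 1 occurrence(s) of x with (y + 5)
  => ( 5 + ( y + 5 ) ) == 1
stmt 3: y := y - x  -- replace 1 occurrence(s) of y with (y - x)
  => ( 5 + ( ( y - x ) + 5 ) ) == 1
stmt 2: x := z + x  -- replace 1 occurrence(s) of x with (z + x)
  => ( 5 + ( ( y - ( z + x ) ) + 5 ) ) == 1
stmt 1: y := 3 * x  -- replace 1 occurrence(s) of y with (3 * x)
  => ( 5 + ( ( ( 3 * x ) - ( z + x ) ) + 5 ) ) == 1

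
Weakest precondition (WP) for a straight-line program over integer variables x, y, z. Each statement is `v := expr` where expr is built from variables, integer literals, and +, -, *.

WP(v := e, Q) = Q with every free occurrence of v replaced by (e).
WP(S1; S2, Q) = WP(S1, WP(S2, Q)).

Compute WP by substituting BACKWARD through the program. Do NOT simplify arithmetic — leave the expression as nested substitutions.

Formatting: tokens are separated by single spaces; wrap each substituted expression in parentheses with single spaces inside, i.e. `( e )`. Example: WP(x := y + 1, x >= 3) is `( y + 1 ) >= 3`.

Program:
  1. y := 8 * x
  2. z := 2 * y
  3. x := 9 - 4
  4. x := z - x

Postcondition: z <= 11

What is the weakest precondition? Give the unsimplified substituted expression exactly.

Answer: ( 2 * ( 8 * x ) ) <= 11

Derivation:
post: z <= 11
stmt 4: x := z - x  -- replace 0 occurrence(s) of x with (z - x)
  => z <= 11
stmt 3: x := 9 - 4  -- replace 0 occurrence(s) of x with (9 - 4)
  => z <= 11
stmt 2: z := 2 * y  -- replace 1 occurrence(s) of z with (2 * y)
  => ( 2 * y ) <= 11
stmt 1: y := 8 * x  -- replace 1 occurrence(s) of y with (8 * x)
  => ( 2 * ( 8 * x ) ) <= 11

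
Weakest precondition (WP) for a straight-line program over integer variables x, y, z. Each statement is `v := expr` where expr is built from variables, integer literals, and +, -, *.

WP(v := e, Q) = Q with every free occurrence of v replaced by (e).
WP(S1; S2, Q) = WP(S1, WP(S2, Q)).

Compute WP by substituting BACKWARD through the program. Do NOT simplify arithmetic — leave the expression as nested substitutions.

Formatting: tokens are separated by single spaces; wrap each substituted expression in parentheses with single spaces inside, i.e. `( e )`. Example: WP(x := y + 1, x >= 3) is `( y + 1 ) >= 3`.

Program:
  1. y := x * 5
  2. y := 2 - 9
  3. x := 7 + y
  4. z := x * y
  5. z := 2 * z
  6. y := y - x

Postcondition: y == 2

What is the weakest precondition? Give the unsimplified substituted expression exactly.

post: y == 2
stmt 6: y := y - x  -- replace 1 occurrence(s) of y with (y - x)
  => ( y - x ) == 2
stmt 5: z := 2 * z  -- replace 0 occurrence(s) of z with (2 * z)
  => ( y - x ) == 2
stmt 4: z := x * y  -- replace 0 occurrence(s) of z with (x * y)
  => ( y - x ) == 2
stmt 3: x := 7 + y  -- replace 1 occurrence(s) of x with (7 + y)
  => ( y - ( 7 + y ) ) == 2
stmt 2: y := 2 - 9  -- replace 2 occurrence(s) of y with (2 - 9)
  => ( ( 2 - 9 ) - ( 7 + ( 2 - 9 ) ) ) == 2
stmt 1: y := x * 5  -- replace 0 occurrence(s) of y with (x * 5)
  => ( ( 2 - 9 ) - ( 7 + ( 2 - 9 ) ) ) == 2

Answer: ( ( 2 - 9 ) - ( 7 + ( 2 - 9 ) ) ) == 2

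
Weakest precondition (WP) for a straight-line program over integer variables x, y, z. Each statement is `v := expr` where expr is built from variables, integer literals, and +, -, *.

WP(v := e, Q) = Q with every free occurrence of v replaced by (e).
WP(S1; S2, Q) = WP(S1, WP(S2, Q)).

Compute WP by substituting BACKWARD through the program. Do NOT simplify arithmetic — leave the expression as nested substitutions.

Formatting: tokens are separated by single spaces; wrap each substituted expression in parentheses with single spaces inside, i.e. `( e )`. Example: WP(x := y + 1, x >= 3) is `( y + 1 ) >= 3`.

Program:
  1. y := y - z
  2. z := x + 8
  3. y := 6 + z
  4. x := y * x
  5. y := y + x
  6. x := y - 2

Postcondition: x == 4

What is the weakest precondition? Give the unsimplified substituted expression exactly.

Answer: ( ( ( 6 + ( x + 8 ) ) + ( ( 6 + ( x + 8 ) ) * x ) ) - 2 ) == 4

Derivation:
post: x == 4
stmt 6: x := y - 2  -- replace 1 occurrence(s) of x with (y - 2)
  => ( y - 2 ) == 4
stmt 5: y := y + x  -- replace 1 occurrence(s) of y with (y + x)
  => ( ( y + x ) - 2 ) == 4
stmt 4: x := y * x  -- replace 1 occurrence(s) of x with (y * x)
  => ( ( y + ( y * x ) ) - 2 ) == 4
stmt 3: y := 6 + z  -- replace 2 occurrence(s) of y with (6 + z)
  => ( ( ( 6 + z ) + ( ( 6 + z ) * x ) ) - 2 ) == 4
stmt 2: z := x + 8  -- replace 2 occurrence(s) of z with (x + 8)
  => ( ( ( 6 + ( x + 8 ) ) + ( ( 6 + ( x + 8 ) ) * x ) ) - 2 ) == 4
stmt 1: y := y - z  -- replace 0 occurrence(s) of y with (y - z)
  => ( ( ( 6 + ( x + 8 ) ) + ( ( 6 + ( x + 8 ) ) * x ) ) - 2 ) == 4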